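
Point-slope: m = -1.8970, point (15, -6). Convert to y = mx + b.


y + 6 = -1.8970(x - 15)
y = -1.8970x - 6 + 1.8970*15
y = -1.8970x + 22.4550

y = -1.8970x + 22.4550


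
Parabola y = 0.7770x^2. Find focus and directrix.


a = 0.7770
1/(4a) = 0.3218
Focus = (0, 0.3218)
Directrix: y = -0.3218

Focus = (0, 0.3218), Directrix: y = -0.3218


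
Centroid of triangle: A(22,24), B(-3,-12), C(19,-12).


Gx = (22- 3+19)/3 = 38/3 = 12.6667
Gy = (24- 12- 12)/3 = 0/3 = 0

G = (12.6667, 0)


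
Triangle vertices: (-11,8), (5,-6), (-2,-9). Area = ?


-11*(-6+ 9) = -33
5*(-9-8) = -85
-2*(8+ 6) = -28
sum = -146
Area = |-146|/2 = 73.0000

73.0000 sq units


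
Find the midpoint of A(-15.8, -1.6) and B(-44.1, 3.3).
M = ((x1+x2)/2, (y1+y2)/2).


Mx = (-15.8 - 44.1)/2 = -59.9/2 = -29.9500
My = (-1.6 + 3.3)/2 = 1.7/2 = 0.8500

(-29.9500, 0.8500)


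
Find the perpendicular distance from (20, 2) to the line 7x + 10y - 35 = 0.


|7*20 + 10*2 - 35| = |125| = 125
sqrt(49 + 100) = sqrt(149) = 12.2066
d = 125/sqrt(149) = 10.2404

10.2404


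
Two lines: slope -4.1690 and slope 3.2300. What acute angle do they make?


m1-m2 = -7.399
1+m1*m2 = -12.46587
tan(theta) = |-7.399/(-12.46587)| = 0.593541
theta = arctan(|-7.399/(-12.46587)|) = 30.6909 degrees (acute angle)

30.6909 degrees


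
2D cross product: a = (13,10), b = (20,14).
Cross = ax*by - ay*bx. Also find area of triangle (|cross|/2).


cross = 13*14 - 10*20 = 182 - 200 = -18
Triangle area = |-18|/2 = 18/2 = 9.0000

cross = -18, triangle area = 9.0000


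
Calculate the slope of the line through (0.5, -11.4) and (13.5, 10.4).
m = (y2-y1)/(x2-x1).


dy = 10.4 + 11.4 = 21.8
dx = 13.5 - 0.5 = 13.0
m = 21.8/13.0 = 1.6769

m = 1.6769


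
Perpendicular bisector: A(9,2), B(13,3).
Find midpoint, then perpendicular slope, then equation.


Midpoint = (11, 2.5)
Slope of AB = dy/dx = 1/4 = 0.2500
Perp slope = -dx/dy = -4/1 = -4.0000
b = My - (perp slope)*Mx = 2.5 + (4*11)/1 = 2.5 + 44.0000 = 46.5000

y = -4.0000x + 46.5000


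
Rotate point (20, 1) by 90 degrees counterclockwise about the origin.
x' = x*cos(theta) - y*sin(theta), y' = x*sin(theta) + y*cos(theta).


cos(90) = 0, sin(90) = 1
x' = 20*0 - 1*1 = -1
y' = 20*1 + 1*0 = 20

(-1, 20)


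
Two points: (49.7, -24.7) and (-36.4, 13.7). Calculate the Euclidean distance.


dx = -36.4 - 49.7 = -86.1
dy = 13.7 + 24.7 = 38.4
d = sqrt(7413.21 + 1474.56) = sqrt(8887.77) = 94.2750

94.2750


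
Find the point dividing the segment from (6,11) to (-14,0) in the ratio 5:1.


Px = (5*(-14) + 1*6)/6 = -64/6 = -10.6667
Py = (5*0 + 1*11)/6 = 11/6 = 1.8333

P = (-10.6667, 1.8333)


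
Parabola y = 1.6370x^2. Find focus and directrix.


a = 1.6370
1/(4a) = 0.1527
Focus = (0, 0.1527)
Directrix: y = -0.1527

Focus = (0, 0.1527), Directrix: y = -0.1527


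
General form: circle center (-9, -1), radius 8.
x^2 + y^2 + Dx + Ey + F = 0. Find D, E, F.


(x+ 9)^2 + (y+ 1)^2 = 8^2
D = -2h = 18, E = -2k = 2
F = h^2+k^2-r^2 = 81+1-64 = 18

D = 18, E = 2, F = 18


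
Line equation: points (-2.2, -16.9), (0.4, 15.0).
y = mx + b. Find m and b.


m = (31.9)/(2.6) = 12.2692
b = y1 - m*x1 = -16.9 - (31.9*(-2.2))/(2.6) = -16.9 + 26.9923 = 10.0923

y = 12.2692x + 10.0923


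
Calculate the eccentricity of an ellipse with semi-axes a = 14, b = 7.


c = sqrt(196-49) = sqrt(147) = 12.1244
e = c/a = sqrt(147)/14 = 0.8660

e = 0.8660


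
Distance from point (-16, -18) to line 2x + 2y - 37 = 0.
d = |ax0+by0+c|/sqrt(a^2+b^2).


|2*(-16) + 2*(-18) - 37| = |-105| = 105
sqrt(4 + 4) = sqrt(8) = 2.8284
d = 105/sqrt(8) = 37.1231

37.1231


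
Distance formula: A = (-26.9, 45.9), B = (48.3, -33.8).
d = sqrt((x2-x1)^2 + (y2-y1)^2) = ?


dx = 48.3 + 26.9 = 75.2
dy = -33.8 - 45.9 = -79.7
d = sqrt(5655.04 + 6352.09) = sqrt(12007.13) = 109.5771

109.5771


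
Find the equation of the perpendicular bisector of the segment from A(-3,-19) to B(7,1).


Midpoint = (2, -9)
Slope of AB = dy/dx = 20/10 = 2.0000
Perp slope = -dx/dy = -10/20 = -0.5000
b = My - (perp slope)*Mx = -9 + (10*2)/20 = -9 + 1.0000 = -8.0000

y = -0.5000x - 8.0000


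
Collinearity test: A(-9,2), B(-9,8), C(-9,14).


-9*(8-14) - 9*(14-2) - 9*(2-8)
= 54 - 108 + 54 = 0

Yes, collinear (determinant = 0)


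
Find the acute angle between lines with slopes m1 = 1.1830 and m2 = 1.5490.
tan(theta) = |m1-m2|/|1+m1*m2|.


m1-m2 = -0.366
1+m1*m2 = 2.832467
tan(theta) = |-0.366/2.832467| = 0.129216
theta = arctan(|-0.366/2.832467|) = 7.3627 degrees (acute angle)

7.3627 degrees


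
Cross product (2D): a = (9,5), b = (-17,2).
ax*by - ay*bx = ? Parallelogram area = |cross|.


cross = 9*2 - 5*(-17) = 18 + 85 = 103
Parallelogram area = |103| = 103

cross = 103, parallelogram area = 103


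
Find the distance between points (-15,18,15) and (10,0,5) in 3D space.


dx=25, dy=-18, dz=-10
d = sqrt(625+324+100) = sqrt(1049) = 32.3883

32.3883


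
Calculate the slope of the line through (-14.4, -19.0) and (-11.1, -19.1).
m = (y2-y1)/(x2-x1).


dy = -19.1 + 19.0 = -0.1
dx = -11.1 + 14.4 = 3.3
m = -0.1/3.3 = -0.0303

m = -0.0303


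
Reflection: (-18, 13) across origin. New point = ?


Reflection rule for origin: (-x, -y)
(-18, 13) -> (18, -13)

(18, -13)


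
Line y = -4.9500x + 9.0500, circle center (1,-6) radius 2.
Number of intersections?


Substitute y = -4.9500x + 9.0500: (x-1)^2 + (-4.9500x+9.0500+ 6)^2 = 4
Expand to Ax^2 + Bx + C = 0, where b-k = 15.05
A = 1+m^2 = 25.5025
B = 2(m(b-k) - h) = 2(-4.9500*15.05 - 1) = -150.995
C = h^2 + (b-k)^2 - r^2 = 1 + 226.5025 - 4 = 223.5025
disc = B^2-4AC = 22799.4900 - 22799.4900 = 0
disc = 0

1 intersection point (tangent)


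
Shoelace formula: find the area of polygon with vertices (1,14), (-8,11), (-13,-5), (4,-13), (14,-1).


sum(xi*y_{i+1}) = 1*11 - 8*(-5) - 13*(-13) + 4*(-1) + 14*14 = 412
sum(yi*x_{i+1}) = 14*(-8) + 11*(-13) - 5*4 - 13*14 - 1*1 = -458
Area = |412 + 458|/2 = 870/2 = 435.0000

435.0000 sq units


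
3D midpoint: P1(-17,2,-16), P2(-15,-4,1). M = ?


Mx = (-17- 15)/2 = -16.0000
My = (2- 4)/2 = -1.0000
Mz = (-16+1)/2 = -7.5000

M = (-16.0000, -1.0000, -7.5000)


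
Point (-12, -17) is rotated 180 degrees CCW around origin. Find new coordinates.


cos(180) = -1, sin(180) = 0
x' = -12*(-1) + 17*0 = 12
y' = -12*0 - 17*(-1) = 17

(12, 17)


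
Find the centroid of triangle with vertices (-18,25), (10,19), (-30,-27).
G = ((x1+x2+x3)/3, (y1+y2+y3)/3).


Gx = (-18+10- 30)/3 = -38/3 = -12.6667
Gy = (25+19- 27)/3 = 17/3 = 5.6667

G = (-12.6667, 5.6667)


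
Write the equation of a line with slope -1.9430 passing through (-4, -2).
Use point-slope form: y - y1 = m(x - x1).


y + 2 = -1.9430(x + 4)
y = -1.9430x - 2 + 1.9430*(-4)
y = -1.9430x - 9.7720

y = -1.9430x - 9.7720


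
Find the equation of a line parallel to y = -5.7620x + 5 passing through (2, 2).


Parallel lines have equal slopes.
m2 = -5.7620
b2 = 2 + 5.7620*2 = 13.5240

y = -5.7620x + 13.5240


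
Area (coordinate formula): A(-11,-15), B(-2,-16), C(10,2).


-11*(-16-2) = 198
-2*(2+ 15) = -34
10*(-15+ 16) = 10
sum = 174
Area = |174|/2 = 87.0000

87.0000 sq units


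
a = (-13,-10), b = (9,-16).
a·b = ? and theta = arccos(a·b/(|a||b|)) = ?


a·b = -13*9 - 10*(-16) = -117 + 160 = 43
|a| = sqrt(169+100) = 16.4012
|b| = sqrt(81+256) = 18.3576
cos(theta) = 43/(sqrt(269)*sqrt(337)) = 43/sqrt(90653) = 0.142816
theta = arccos(43/sqrt(90653)) = 81.7892 degrees

a·b = 43, theta = 81.7892 deg


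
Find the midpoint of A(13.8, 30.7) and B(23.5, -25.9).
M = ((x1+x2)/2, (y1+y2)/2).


Mx = (13.8 + 23.5)/2 = 37.3/2 = 18.6500
My = (30.7 - 25.9)/2 = 4.8/2 = 2.4000

(18.6500, 2.4000)


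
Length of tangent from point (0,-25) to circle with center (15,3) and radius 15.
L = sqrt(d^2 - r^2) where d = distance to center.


d = sqrt((0-15)^2 + (-25-3)^2) = sqrt(225+784) = 31.7648
L = sqrt(1009.0000 - 225) = sqrt(784.0000) = 28.0000

28.0000


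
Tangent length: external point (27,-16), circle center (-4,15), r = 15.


d = sqrt((27+ 4)^2 + (-16-15)^2) = sqrt(961+961) = 43.8406
L = sqrt(1922.0000 - 225) = sqrt(1697.0000) = 41.1947

41.1947


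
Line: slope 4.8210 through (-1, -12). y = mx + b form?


y + 12 = 4.8210(x + 1)
y = 4.8210x - 12 - 4.8210*(-1)
y = 4.8210x - 7.1790

y = 4.8210x - 7.1790


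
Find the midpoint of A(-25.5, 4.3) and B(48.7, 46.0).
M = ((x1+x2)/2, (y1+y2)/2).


Mx = (-25.5 + 48.7)/2 = 23.2/2 = 11.6000
My = (4.3 + 46.0)/2 = 50.3/2 = 25.1500

(11.6000, 25.1500)


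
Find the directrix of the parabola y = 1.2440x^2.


a = 1.2440
1/(4a) = 0.2010
directrix: y = -0.2010 = -0.2010

y = -0.2010


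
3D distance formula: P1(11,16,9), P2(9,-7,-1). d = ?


dx=-2, dy=-23, dz=-10
d = sqrt(4+529+100) = sqrt(633) = 25.1595

25.1595


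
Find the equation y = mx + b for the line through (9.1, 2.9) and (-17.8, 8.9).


m = (6.0)/(-26.9) = -0.2230
b = y1 - m*x1 = 2.9 - (6.0*9.1)/(-26.9) = 2.9 + 2.0297 = 4.9297

y = -0.2230x + 4.9297


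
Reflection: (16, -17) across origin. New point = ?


Reflection rule for origin: (-x, -y)
(16, -17) -> (-16, 17)

(-16, 17)


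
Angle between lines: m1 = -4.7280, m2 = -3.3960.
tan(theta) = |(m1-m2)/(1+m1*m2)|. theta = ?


m1-m2 = -1.332
1+m1*m2 = 17.056288
tan(theta) = |-1.332/17.056288| = 0.078094
theta = arctan(|-1.332/17.056288|) = 4.4654 degrees (acute angle)

4.4654 degrees


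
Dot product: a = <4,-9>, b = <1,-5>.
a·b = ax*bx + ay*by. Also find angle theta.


a·b = 4*1 - 9*(-5) = 4 + 45 = 49
|a| = sqrt(16+81) = 9.8489
|b| = sqrt(1+25) = 5.0990
cos(theta) = 49/(sqrt(97)*sqrt(26)) = 49/sqrt(2522) = 0.975716
theta = arccos(49/sqrt(2522)) = 12.6526 degrees

a·b = 49, theta = 12.6526 deg


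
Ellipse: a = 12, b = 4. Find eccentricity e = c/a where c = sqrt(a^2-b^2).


c = sqrt(144-16) = sqrt(128) = 11.3137
e = c/a = sqrt(128)/12 = 0.9428

e = 0.9428


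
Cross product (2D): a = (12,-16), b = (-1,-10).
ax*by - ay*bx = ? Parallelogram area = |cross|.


cross = 12*(-10) + 16*(-1) = -120 - 16 = -136
Parallelogram area = |-136| = 136

cross = -136, parallelogram area = 136


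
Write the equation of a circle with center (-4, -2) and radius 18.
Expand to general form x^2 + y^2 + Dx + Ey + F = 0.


(x+ 4)^2 + (y+ 2)^2 = 18^2
D = -2h = 8, E = -2k = 4
F = h^2+k^2-r^2 = 16+4-324 = -304

x^2 + y^2 + 8x + 4y - 304 = 0


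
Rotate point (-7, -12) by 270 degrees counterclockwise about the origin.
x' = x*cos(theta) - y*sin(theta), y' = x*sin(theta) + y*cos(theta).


cos(270) = 0, sin(270) = -1
x' = -7*0 + 12*(-1) = -12
y' = -7*(-1) - 12*0 = 7

(-12, 7)


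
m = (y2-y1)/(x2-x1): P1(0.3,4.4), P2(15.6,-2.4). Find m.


dy = -2.4 - 4.4 = -6.8
dx = 15.6 - 0.3 = 15.3
m = -6.8/15.3 = -0.4444

m = -0.4444


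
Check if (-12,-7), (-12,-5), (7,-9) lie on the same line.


-12*(-5+ 9) - 12*(-9+ 7) + 7*(-7+ 5)
= -48 + 24 - 14 = -38

No, not collinear (determinant = -38)


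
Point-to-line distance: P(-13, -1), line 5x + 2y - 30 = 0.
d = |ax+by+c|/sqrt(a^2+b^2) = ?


|5*(-13) + 2*(-1) - 30| = |-97| = 97
sqrt(25 + 4) = sqrt(29) = 5.3852
d = 97/sqrt(29) = 18.0124

18.0124


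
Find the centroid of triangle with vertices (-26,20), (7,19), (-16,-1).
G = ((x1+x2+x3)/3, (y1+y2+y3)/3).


Gx = (-26+7- 16)/3 = -35/3 = -11.6667
Gy = (20+19- 1)/3 = 38/3 = 12.6667

G = (-11.6667, 12.6667)


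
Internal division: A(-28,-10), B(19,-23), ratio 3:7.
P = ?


Px = (3*19 + 7*(-28))/10 = -139/10 = -13.9000
Py = (3*(-23) + 7*(-10))/10 = -139/10 = -13.9000

P = (-13.9000, -13.9000)


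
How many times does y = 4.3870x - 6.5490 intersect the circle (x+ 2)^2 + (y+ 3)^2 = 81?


Substitute y = 4.3870x - 6.5490: (x+ 2)^2 + (4.3870x- 6.5490+ 3)^2 = 81
Expand to Ax^2 + Bx + C = 0, where b-k = -3.549
A = 1+m^2 = 20.245769
B = 2(m(b-k) - h) = 2(4.3870*(-3.549) + 2) = -27.138926
C = h^2 + (b-k)^2 - r^2 = 4 + 12.595401 - 81 = -64.404599
disc = B^2-4AC = 736.5213 + 5215.6825 = 5952.2038
disc > 0

2 intersection points


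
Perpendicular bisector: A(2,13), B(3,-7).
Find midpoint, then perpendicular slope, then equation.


Midpoint = (2.5, 3)
Slope of AB = dy/dx = -20/1 = -20.0000
Perp slope = -dx/dy = 1/20 = 0.0500
b = My - (perp slope)*Mx = 3 + (1*2.5)/(-20) = 3 - 0.1250 = 2.8750

y = 0.0500x + 2.8750


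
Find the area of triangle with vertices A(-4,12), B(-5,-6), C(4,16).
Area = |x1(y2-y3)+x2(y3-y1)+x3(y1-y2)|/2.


-4*(-6-16) = 88
-5*(16-12) = -20
4*(12+ 6) = 72
sum = 140
Area = |140|/2 = 70.0000

70.0000 sq units


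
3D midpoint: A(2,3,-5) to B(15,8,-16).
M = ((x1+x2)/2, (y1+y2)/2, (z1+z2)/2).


Mx = (2+15)/2 = 8.5000
My = (3+8)/2 = 5.5000
Mz = (-5- 16)/2 = -10.5000

M = (8.5000, 5.5000, -10.5000)


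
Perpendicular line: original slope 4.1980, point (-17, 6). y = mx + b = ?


Perpendicular slope = -1/m1 = -1/4.1980 = -0.2382
b2 = y0 - m2*x0 = 6 - 17/4.1980 = 6 - 4.0495 = 1.9505

y = -0.2382x + 1.9505


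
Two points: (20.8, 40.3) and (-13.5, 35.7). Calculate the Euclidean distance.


dx = -13.5 - 20.8 = -34.3
dy = 35.7 - 40.3 = -4.6
d = sqrt(1176.49 + 21.16) = sqrt(1197.65) = 34.6071

34.6071


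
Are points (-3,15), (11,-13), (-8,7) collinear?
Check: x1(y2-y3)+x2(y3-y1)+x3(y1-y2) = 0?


-3*(-13-7) + 11*(7-15) - 8*(15+ 13)
= 60 - 88 - 224 = -252

No, not collinear (determinant = -252)


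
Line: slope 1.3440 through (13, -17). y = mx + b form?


y + 17 = 1.3440(x - 13)
y = 1.3440x - 17 - 1.3440*13
y = 1.3440x - 34.4720

y = 1.3440x - 34.4720


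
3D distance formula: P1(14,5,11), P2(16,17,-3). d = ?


dx=2, dy=12, dz=-14
d = sqrt(4+144+196) = sqrt(344) = 18.5472

18.5472


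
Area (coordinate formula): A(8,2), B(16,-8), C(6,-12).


8*(-8+ 12) = 32
16*(-12-2) = -224
6*(2+ 8) = 60
sum = -132
Area = |-132|/2 = 66.0000

66.0000 sq units


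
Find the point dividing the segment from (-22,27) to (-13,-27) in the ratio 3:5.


Px = (3*(-13) + 5*(-22))/8 = -149/8 = -18.6250
Py = (3*(-27) + 5*27)/8 = 54/8 = 6.7500

P = (-18.6250, 6.7500)


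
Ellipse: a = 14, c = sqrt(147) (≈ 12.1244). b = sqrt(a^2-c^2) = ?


b^2 = 14^2 - (sqrt(147))^2 = 196 - 147 = 49
b = sqrt(49) = 7

b = 7


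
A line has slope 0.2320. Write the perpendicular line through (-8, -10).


Perpendicular slope = -1/m1 = -1/0.2320 = -4.3103
b2 = y0 - m2*x0 = -10 - 8/0.2320 = -10 - 34.4828 = -44.4828

y = -4.3103x - 44.4828


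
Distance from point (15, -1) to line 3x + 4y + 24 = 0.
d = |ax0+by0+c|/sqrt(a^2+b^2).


|3*15 + 4*(-1) + 24| = |65| = 65
sqrt(9 + 16) = sqrt(25) = 5.0000
d = 65/sqrt(25) = 13.0000

13.0000


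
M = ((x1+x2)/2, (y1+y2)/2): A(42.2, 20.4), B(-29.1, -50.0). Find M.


Mx = (42.2 - 29.1)/2 = 13.1/2 = 6.5500
My = (20.4 - 50.0)/2 = -29.6/2 = -14.8000

(6.5500, -14.8000)


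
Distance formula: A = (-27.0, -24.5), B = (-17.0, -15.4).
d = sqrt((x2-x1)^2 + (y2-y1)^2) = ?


dx = -17.0 + 27.0 = 10.0
dy = -15.4 + 24.5 = 9.1
d = sqrt(100.0 + 82.81) = sqrt(182.81) = 13.5207

13.5207


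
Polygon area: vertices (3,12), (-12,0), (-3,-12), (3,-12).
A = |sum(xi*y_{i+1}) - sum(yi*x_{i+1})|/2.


sum(xi*y_{i+1}) = 3*0 - 12*(-12) - 3*(-12) + 3*12 = 216
sum(yi*x_{i+1}) = 12*(-12) + 0*(-3) - 12*3 - 12*3 = -216
Area = |216 + 216|/2 = 432/2 = 216.0000

216.0000 sq units


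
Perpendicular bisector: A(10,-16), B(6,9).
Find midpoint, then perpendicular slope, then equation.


Midpoint = (8, -3.5)
Slope of AB = dy/dx = 25/(-4) = -6.2500
Perp slope = -dx/dy = 4/25 = 0.1600
b = My - (perp slope)*Mx = -3.5 + (-4*8)/25 = -3.5 - 1.2800 = -4.7800

y = 0.1600x - 4.7800


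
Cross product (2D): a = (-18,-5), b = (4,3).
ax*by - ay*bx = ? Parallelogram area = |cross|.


cross = -18*3 + 5*4 = -54 + 20 = -34
Parallelogram area = |-34| = 34

cross = -34, parallelogram area = 34


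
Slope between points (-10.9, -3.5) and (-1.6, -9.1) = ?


dy = -9.1 + 3.5 = -5.6
dx = -1.6 + 10.9 = 9.3
m = -5.6/9.3 = -0.6022

m = -0.6022


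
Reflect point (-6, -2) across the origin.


Reflection rule for origin: (-x, -y)
(-6, -2) -> (6, 2)

(6, 2)


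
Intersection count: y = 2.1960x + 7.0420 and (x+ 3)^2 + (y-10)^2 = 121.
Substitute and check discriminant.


Substitute y = 2.1960x + 7.0420: (x+ 3)^2 + (2.1960x+7.0420-10)^2 = 121
Expand to Ax^2 + Bx + C = 0, where b-k = -2.958
A = 1+m^2 = 5.822416
B = 2(m(b-k) - h) = 2(2.1960*(-2.958) + 3) = -6.991536
C = h^2 + (b-k)^2 - r^2 = 9 + 8.749764 - 121 = -103.250236
disc = B^2-4AC = 48.8816 + 2404.6633 = 2453.5449
disc > 0

2 intersection points


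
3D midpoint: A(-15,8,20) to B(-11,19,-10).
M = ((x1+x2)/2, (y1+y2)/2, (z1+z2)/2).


Mx = (-15- 11)/2 = -13.0000
My = (8+19)/2 = 13.5000
Mz = (20- 10)/2 = 5.0000

M = (-13.0000, 13.5000, 5.0000)


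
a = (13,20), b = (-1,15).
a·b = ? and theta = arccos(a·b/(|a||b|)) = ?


a·b = 13*(-1) + 20*15 = -13 + 300 = 287
|a| = sqrt(169+400) = 23.8537
|b| = sqrt(1+225) = 15.0333
cos(theta) = 287/(sqrt(569)*sqrt(226)) = 287/sqrt(128594) = 0.800335
theta = arccos(287/sqrt(128594)) = 36.8379 degrees

a·b = 287, theta = 36.8379 deg


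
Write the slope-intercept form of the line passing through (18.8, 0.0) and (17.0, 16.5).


m = (16.5)/(-1.8) = -9.1667
b = y1 - m*x1 = 0.0 - (16.5*18.8)/(-1.8) = 0.0 + 172.3333 = 172.3333

y = -9.1667x + 172.3333


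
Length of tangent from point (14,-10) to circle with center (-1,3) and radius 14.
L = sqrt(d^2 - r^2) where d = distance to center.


d = sqrt((14+ 1)^2 + (-10-3)^2) = sqrt(225+169) = 19.8494
L = sqrt(394.0000 - 196) = sqrt(198.0000) = 14.0712

14.0712


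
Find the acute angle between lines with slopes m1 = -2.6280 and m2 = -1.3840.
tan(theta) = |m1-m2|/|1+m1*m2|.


m1-m2 = -1.244
1+m1*m2 = 4.637152
tan(theta) = |-1.244/4.637152| = 0.268268
theta = arctan(|-1.244/4.637152|) = 15.0170 degrees (acute angle)

15.0170 degrees


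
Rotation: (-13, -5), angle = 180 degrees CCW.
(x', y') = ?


cos(180) = -1, sin(180) = 0
x' = -13*(-1) + 5*0 = 13
y' = -13*0 - 5*(-1) = 5

(13, 5)


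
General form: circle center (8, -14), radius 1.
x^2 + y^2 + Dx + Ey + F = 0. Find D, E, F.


(x-8)^2 + (y+ 14)^2 = 1^2
D = -2h = -16, E = -2k = 28
F = h^2+k^2-r^2 = 64+196-1 = 259

D = -16, E = 28, F = 259


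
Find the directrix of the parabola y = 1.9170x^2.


a = 1.9170
1/(4a) = 0.1304
directrix: y = -0.1304 = -0.1304

y = -0.1304


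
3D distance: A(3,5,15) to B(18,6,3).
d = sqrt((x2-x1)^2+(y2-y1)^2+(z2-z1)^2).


dx=15, dy=1, dz=-12
d = sqrt(225+1+144) = sqrt(370) = 19.2354

19.2354


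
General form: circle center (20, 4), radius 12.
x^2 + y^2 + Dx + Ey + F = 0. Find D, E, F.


(x-20)^2 + (y-4)^2 = 12^2
D = -2h = -40, E = -2k = -8
F = h^2+k^2-r^2 = 400+16-144 = 272

D = -40, E = -8, F = 272


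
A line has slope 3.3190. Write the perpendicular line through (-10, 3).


Perpendicular slope = -1/m1 = -1/3.3190 = -0.3013
b2 = y0 - m2*x0 = 3 - 10/3.3190 = 3 - 3.0130 = -0.0130

y = -0.3013x - 0.0130


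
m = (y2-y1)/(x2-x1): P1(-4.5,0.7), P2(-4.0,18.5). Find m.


dy = 18.5 - 0.7 = 17.8
dx = -4.0 + 4.5 = 0.5
m = 17.8/0.5 = 35.6000

m = 35.6000


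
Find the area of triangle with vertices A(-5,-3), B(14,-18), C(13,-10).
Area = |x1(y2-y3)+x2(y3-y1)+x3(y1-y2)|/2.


-5*(-18+ 10) = 40
14*(-10+ 3) = -98
13*(-3+ 18) = 195
sum = 137
Area = |137|/2 = 68.5000

68.5000 sq units


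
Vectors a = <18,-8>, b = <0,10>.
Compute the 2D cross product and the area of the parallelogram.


cross = 18*10 + 8*0 = 180 - 0 = 180
Parallelogram area = |180| = 180

cross = 180, parallelogram area = 180


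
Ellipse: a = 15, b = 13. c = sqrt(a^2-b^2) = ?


c^2 = 15^2 - 13^2 = 225 - 169 = 56
c = sqrt(56) = 7.4833

c = 7.4833


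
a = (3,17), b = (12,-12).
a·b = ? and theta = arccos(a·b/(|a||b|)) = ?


a·b = 3*12 + 17*(-12) = 36 - 204 = -168
|a| = sqrt(9+289) = 17.2627
|b| = sqrt(144+144) = 16.9706
cos(theta) = -168/(sqrt(298)*sqrt(288)) = -168/sqrt(85824) = -0.573462
theta = arccos(-168/sqrt(85824)) = 124.9920 degrees

a·b = -168, theta = 124.9920 deg


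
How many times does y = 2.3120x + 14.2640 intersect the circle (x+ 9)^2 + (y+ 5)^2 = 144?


Substitute y = 2.3120x + 14.2640: (x+ 9)^2 + (2.3120x+14.2640+ 5)^2 = 144
Expand to Ax^2 + Bx + C = 0, where b-k = 19.264
A = 1+m^2 = 6.345344
B = 2(m(b-k) - h) = 2(2.3120*19.264 + 9) = 107.076736
C = h^2 + (b-k)^2 - r^2 = 81 + 371.101696 - 144 = 308.101696
disc = B^2-4AC = 11465.4274 - 7820.0450 = 3645.3824
disc > 0

2 intersection points


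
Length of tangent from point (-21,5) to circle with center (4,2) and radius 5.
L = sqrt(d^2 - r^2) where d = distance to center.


d = sqrt((-21-4)^2 + (5-2)^2) = sqrt(625+9) = 25.1794
L = sqrt(634.0000 - 25) = sqrt(609.0000) = 24.6779

24.6779


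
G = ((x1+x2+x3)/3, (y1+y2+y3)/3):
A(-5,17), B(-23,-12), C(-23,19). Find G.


Gx = (-5- 23- 23)/3 = -51/3 = -17.0000
Gy = (17- 12+19)/3 = 24/3 = 8.0000

G = (-17.0000, 8.0000)


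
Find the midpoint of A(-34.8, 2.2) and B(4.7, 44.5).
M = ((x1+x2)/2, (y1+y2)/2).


Mx = (-34.8 + 4.7)/2 = -30.1/2 = -15.0500
My = (2.2 + 44.5)/2 = 46.7/2 = 23.3500

(-15.0500, 23.3500)


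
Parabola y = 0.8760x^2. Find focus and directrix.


a = 0.8760
1/(4a) = 0.2854
Focus = (0, 0.2854)
Directrix: y = -0.2854

Focus = (0, 0.2854), Directrix: y = -0.2854


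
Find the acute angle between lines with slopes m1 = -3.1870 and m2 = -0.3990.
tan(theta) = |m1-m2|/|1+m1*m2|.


m1-m2 = -2.788
1+m1*m2 = 2.271613
tan(theta) = |-2.788/2.271613| = 1.227322
theta = arctan(|-2.788/2.271613|) = 50.8275 degrees (acute angle)

50.8275 degrees


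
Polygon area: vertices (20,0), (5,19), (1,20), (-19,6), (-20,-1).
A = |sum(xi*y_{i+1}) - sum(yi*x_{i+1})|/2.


sum(xi*y_{i+1}) = 20*19 + 5*20 + 1*6 - 19*(-1) - 20*0 = 505
sum(yi*x_{i+1}) = 0*5 + 19*1 + 20*(-19) + 6*(-20) - 1*20 = -501
Area = |505 + 501|/2 = 1006/2 = 503.0000

503.0000 sq units


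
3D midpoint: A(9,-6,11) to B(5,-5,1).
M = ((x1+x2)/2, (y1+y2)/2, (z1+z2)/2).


Mx = (9+5)/2 = 7.0000
My = (-6- 5)/2 = -5.5000
Mz = (11+1)/2 = 6.0000

M = (7.0000, -5.5000, 6.0000)


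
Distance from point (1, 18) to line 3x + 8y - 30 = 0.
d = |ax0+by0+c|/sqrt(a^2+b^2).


|3*1 + 8*18 - 30| = |117| = 117
sqrt(9 + 64) = sqrt(73) = 8.5440
d = 117/sqrt(73) = 13.6938

13.6938


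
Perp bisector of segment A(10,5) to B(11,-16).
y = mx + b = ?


Midpoint = (10.5, -5.5)
Slope of AB = dy/dx = -21/1 = -21.0000
Perp slope = -dx/dy = 1/21 = 0.0476
b = My - (perp slope)*Mx = -5.5 + (1*10.5)/(-21) = -5.5 - 0.5000 = -6.0000

y = 0.0476x - 6.0000


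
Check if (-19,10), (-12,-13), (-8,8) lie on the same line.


-19*(-13-8) - 12*(8-10) - 8*(10+ 13)
= 399 + 24 - 184 = 239

No, not collinear (determinant = 239)


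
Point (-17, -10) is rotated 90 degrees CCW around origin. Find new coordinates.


cos(90) = 0, sin(90) = 1
x' = -17*0 + 10*1 = 10
y' = -17*1 - 10*0 = -17

(10, -17)


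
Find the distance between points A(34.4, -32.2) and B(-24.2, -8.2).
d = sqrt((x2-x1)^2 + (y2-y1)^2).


dx = -24.2 - 34.4 = -58.6
dy = -8.2 + 32.2 = 24
d = sqrt(3433.96 + 576) = sqrt(4009.96) = 63.3242

63.3242


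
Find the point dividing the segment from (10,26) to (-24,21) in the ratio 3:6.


Px = (3*(-24) + 6*10)/9 = -12/9 = -1.3333
Py = (3*21 + 6*26)/9 = 219/9 = 24.3333

P = (-1.3333, 24.3333)


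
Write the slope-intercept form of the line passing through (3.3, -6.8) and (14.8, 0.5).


m = (7.3)/(11.5) = 0.6348
b = y1 - m*x1 = -6.8 - (7.3*3.3)/(11.5) = -6.8 - 2.0948 = -8.8948

y = 0.6348x - 8.8948


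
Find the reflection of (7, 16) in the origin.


Reflection rule for origin: (-x, -y)
(7, 16) -> (-7, -16)

(-7, -16)


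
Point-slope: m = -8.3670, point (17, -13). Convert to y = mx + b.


y + 13 = -8.3670(x - 17)
y = -8.3670x - 13 + 8.3670*17
y = -8.3670x + 129.2390

y = -8.3670x + 129.2390


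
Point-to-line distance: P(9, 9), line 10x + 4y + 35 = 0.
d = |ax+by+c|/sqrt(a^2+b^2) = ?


|10*9 + 4*9 + 35| = |161| = 161
sqrt(100 + 16) = sqrt(116) = 10.7703
d = 161/sqrt(116) = 14.9485

14.9485


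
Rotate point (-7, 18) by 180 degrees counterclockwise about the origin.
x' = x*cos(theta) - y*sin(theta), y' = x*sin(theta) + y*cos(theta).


cos(180) = -1, sin(180) = 0
x' = -7*(-1) - 18*0 = 7
y' = -7*0 + 18*(-1) = -18

(7, -18)


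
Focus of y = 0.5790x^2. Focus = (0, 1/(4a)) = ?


a = 0.5790
4a = 2.3160
focus = (0, 1/2.3160) = (0, 0.4318)

Focus = (0, 0.4318)


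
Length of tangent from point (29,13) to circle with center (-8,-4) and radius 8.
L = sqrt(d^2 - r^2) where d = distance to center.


d = sqrt((29+ 8)^2 + (13+ 4)^2) = sqrt(1369+289) = 40.7185
L = sqrt(1658.0000 - 64) = sqrt(1594.0000) = 39.9249

39.9249


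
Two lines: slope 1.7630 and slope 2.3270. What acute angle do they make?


m1-m2 = -0.564
1+m1*m2 = 5.102501
tan(theta) = |-0.564/5.102501| = 0.110534
theta = arctan(|-0.564/5.102501|) = 6.3075 degrees (acute angle)

6.3075 degrees


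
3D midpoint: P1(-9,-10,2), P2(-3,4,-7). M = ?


Mx = (-9- 3)/2 = -6.0000
My = (-10+4)/2 = -3.0000
Mz = (2- 7)/2 = -2.5000

M = (-6.0000, -3.0000, -2.5000)


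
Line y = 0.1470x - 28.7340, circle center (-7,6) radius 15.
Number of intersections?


Substitute y = 0.1470x - 28.7340: (x+ 7)^2 + (0.1470x- 28.7340-6)^2 = 225
Expand to Ax^2 + Bx + C = 0, where b-k = -34.734
A = 1+m^2 = 1.021609
B = 2(m(b-k) - h) = 2(0.1470*(-34.734) + 7) = 3.788204
C = h^2 + (b-k)^2 - r^2 = 49 + 1206.450756 - 225 = 1030.450756
disc = B^2-4AC = 14.3505 - 4210.8711 = -4196.5206
disc < 0

0 intersection points


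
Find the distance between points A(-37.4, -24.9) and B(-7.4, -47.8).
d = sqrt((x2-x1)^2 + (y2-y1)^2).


dx = -7.4 + 37.4 = 30.0
dy = -47.8 + 24.9 = -22.9
d = sqrt(900.0 + 524.41) = sqrt(1424.41) = 37.7414

37.7414


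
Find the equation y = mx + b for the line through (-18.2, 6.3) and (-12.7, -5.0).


m = (-11.3)/(5.5) = -2.0545
b = y1 - m*x1 = 6.3 - (-11.3*(-18.2))/(5.5) = 6.3 - 37.3927 = -31.0927

y = -2.0545x - 31.0927


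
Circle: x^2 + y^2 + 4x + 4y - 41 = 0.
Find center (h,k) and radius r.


h = -D/2 = -4/2 = -2
k = -E/2 = -4/2 = -2
r^2 = h^2 + k^2 - F = 4 + 4 + 41 = 49
r = 7

Center (-2, -2), radius = 7


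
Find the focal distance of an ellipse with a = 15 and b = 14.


c^2 = 15^2 - 14^2 = 225 - 196 = 29
c = sqrt(29) = 5.3852

c = 5.3852


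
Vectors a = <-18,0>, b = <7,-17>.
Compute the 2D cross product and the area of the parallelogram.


cross = -18*(-17) - 0*7 = 306 - 0 = 306
Parallelogram area = |306| = 306

cross = 306, parallelogram area = 306


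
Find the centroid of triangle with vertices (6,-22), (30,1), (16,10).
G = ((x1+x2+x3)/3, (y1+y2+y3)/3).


Gx = (6+30+16)/3 = 52/3 = 17.3333
Gy = (-22+1+10)/3 = -11/3 = -3.6667

G = (17.3333, -3.6667)


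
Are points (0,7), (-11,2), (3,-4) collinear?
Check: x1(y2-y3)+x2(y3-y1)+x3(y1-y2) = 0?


0*(2+ 4) - 11*(-4-7) + 3*(7-2)
= 0 + 121 + 15 = 136

No, not collinear (determinant = 136)


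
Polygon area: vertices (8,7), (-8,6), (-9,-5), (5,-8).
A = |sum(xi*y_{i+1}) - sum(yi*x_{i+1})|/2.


sum(xi*y_{i+1}) = 8*6 - 8*(-5) - 9*(-8) + 5*7 = 195
sum(yi*x_{i+1}) = 7*(-8) + 6*(-9) - 5*5 - 8*8 = -199
Area = |195 + 199|/2 = 394/2 = 197.0000

197.0000 sq units


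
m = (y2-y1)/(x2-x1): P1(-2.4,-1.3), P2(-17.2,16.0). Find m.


dy = 16.0 + 1.3 = 17.3
dx = -17.2 + 2.4 = -14.8
m = 17.3/(-14.8) = -1.1689

m = -1.1689


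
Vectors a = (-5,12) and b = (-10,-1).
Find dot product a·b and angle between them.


a·b = -5*(-10) + 12*(-1) = 50 - 12 = 38
|a| = sqrt(25+144) = 13.0000
|b| = sqrt(100+1) = 10.0499
cos(theta) = 38/(sqrt(169)*sqrt(101)) = 38/sqrt(17069) = 0.290857
theta = arccos(38/sqrt(17069)) = 73.0907 degrees

a·b = 38, theta = 73.0907 deg


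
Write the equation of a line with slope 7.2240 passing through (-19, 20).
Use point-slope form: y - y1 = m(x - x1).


y - 20 = 7.2240(x + 19)
y = 7.2240x + 20 - 7.2240*(-19)
y = 7.2240x + 157.2560

y = 7.2240x + 157.2560


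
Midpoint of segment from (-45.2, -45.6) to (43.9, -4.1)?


Mx = (-45.2 + 43.9)/2 = -1.3/2 = -0.6500
My = (-45.6 - 4.1)/2 = -49.7/2 = -24.8500

(-0.6500, -24.8500)


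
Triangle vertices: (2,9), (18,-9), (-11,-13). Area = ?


2*(-9+ 13) = 8
18*(-13-9) = -396
-11*(9+ 9) = -198
sum = -586
Area = |-586|/2 = 293.0000

293.0000 sq units


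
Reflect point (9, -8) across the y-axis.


Reflection rule for y-axis: (-x, y)
(9, -8) -> (-9, -8)

(-9, -8)


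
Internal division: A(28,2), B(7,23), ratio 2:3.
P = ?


Px = (2*7 + 3*28)/5 = 98/5 = 19.6000
Py = (2*23 + 3*2)/5 = 52/5 = 10.4000

P = (19.6000, 10.4000)


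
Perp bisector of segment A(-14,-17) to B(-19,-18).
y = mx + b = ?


Midpoint = (-16.5, -17.5)
Slope of AB = dy/dx = -1/(-5) = 0.2000
Perp slope = -dx/dy = -5/1 = -5.0000
b = My - (perp slope)*Mx = -17.5 + (-5*(-16.5))/(-1) = -17.5 - 82.5000 = -100.0000

y = -5.0000x - 100.0000


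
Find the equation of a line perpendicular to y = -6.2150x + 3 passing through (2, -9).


Perpendicular slope = -1/m1 = -1/(-6.2150) = 0.1609
b2 = y0 - m2*x0 = -9 + 2/(-6.2150) = -9 - 0.3218 = -9.3218

y = 0.1609x - 9.3218


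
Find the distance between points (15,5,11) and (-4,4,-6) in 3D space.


dx=-19, dy=-1, dz=-17
d = sqrt(361+1+289) = sqrt(651) = 25.5147

25.5147


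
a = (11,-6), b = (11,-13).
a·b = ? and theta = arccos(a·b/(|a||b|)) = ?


a·b = 11*11 - 6*(-13) = 121 + 78 = 199
|a| = sqrt(121+36) = 12.5300
|b| = sqrt(121+169) = 17.0294
cos(theta) = 199/(sqrt(157)*sqrt(290)) = 199/sqrt(45530) = 0.932619
theta = arccos(199/sqrt(45530)) = 21.1532 degrees

a·b = 199, theta = 21.1532 deg


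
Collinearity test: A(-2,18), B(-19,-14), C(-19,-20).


-2*(-14+ 20) - 19*(-20-18) - 19*(18+ 14)
= -12 + 722 - 608 = 102

No, not collinear (determinant = 102)


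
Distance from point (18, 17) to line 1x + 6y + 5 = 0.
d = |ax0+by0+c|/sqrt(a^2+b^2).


|1*18 + 6*17 + 5| = |125| = 125
sqrt(1 + 36) = sqrt(37) = 6.0828
d = 125/sqrt(37) = 20.5499

20.5499


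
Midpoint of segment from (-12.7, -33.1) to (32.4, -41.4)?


Mx = (-12.7 + 32.4)/2 = 19.7/2 = 9.8500
My = (-33.1 - 41.4)/2 = -74.5/2 = -37.2500

(9.8500, -37.2500)


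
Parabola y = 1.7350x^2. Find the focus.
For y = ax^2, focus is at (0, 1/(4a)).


a = 1.7350
4a = 6.9400
focus = (0, 1/6.9400) = (0, 0.1441)

Focus = (0, 0.1441)


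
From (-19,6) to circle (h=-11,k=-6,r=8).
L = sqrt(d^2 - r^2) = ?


d = sqrt((-19+ 11)^2 + (6+ 6)^2) = sqrt(64+144) = 14.4222
L = sqrt(208.0000 - 64) = sqrt(144.0000) = 12.0000

12.0000


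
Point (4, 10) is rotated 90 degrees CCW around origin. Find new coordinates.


cos(90) = 0, sin(90) = 1
x' = 4*0 - 10*1 = -10
y' = 4*1 + 10*0 = 4

(-10, 4)


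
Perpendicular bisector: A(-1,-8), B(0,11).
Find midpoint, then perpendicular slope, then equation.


Midpoint = (-0.5, 1.5)
Slope of AB = dy/dx = 19/1 = 19.0000
Perp slope = -dx/dy = -1/19 = -0.0526
b = My - (perp slope)*Mx = 1.5 + (1*(-0.5))/19 = 1.5 - 0.0263 = 1.4737

y = -0.0526x + 1.4737


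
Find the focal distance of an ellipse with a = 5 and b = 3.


c^2 = 5^2 - 3^2 = 25 - 9 = 16
c = sqrt(16) = 4.0000

c = 4.0000


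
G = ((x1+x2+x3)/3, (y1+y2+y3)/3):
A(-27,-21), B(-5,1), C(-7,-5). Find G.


Gx = (-27- 5- 7)/3 = -39/3 = -13.0000
Gy = (-21+1- 5)/3 = -25/3 = -8.3333

G = (-13.0000, -8.3333)


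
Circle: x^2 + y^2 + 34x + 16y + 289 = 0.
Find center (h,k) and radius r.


h = -D/2 = -34/2 = -17
k = -E/2 = -16/2 = -8
r^2 = h^2 + k^2 - F = 289 + 64 - 289 = 64
r = 8

Center (-17, -8), radius = 8


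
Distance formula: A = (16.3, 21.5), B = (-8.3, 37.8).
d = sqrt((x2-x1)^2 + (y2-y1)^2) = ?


dx = -8.3 - 16.3 = -24.6
dy = 37.8 - 21.5 = 16.3
d = sqrt(605.16 + 265.69) = sqrt(870.85) = 29.5102

29.5102


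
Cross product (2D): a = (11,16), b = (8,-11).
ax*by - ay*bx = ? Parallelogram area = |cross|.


cross = 11*(-11) - 16*8 = -121 - 128 = -249
Parallelogram area = |-249| = 249

cross = -249, parallelogram area = 249


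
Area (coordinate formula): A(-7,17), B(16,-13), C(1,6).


-7*(-13-6) = 133
16*(6-17) = -176
1*(17+ 13) = 30
sum = -13
Area = |-13|/2 = 6.5000

6.5000 sq units


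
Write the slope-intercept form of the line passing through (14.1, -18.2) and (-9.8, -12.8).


m = (5.4)/(-23.9) = -0.2259
b = y1 - m*x1 = -18.2 - (5.4*14.1)/(-23.9) = -18.2 + 3.1858 = -15.0142

y = -0.2259x - 15.0142


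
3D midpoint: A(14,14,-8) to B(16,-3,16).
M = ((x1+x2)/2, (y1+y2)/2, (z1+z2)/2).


Mx = (14+16)/2 = 15.0000
My = (14- 3)/2 = 5.5000
Mz = (-8+16)/2 = 4.0000

M = (15.0000, 5.5000, 4.0000)


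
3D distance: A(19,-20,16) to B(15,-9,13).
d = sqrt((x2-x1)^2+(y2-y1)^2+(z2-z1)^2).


dx=-4, dy=11, dz=-3
d = sqrt(16+121+9) = sqrt(146) = 12.0830

12.0830


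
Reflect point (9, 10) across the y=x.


Reflection rule for y=x: (y, x)
(9, 10) -> (10, 9)

(10, 9)


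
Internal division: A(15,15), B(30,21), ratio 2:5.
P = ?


Px = (2*30 + 5*15)/7 = 135/7 = 19.2857
Py = (2*21 + 5*15)/7 = 117/7 = 16.7143

P = (19.2857, 16.7143)


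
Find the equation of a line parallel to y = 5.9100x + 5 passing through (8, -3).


Parallel lines have equal slopes.
m2 = 5.9100
b2 = -3 - 5.9100*8 = -50.2800

y = 5.9100x - 50.2800


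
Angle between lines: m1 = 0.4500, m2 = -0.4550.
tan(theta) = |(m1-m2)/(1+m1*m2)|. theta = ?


m1-m2 = 0.905
1+m1*m2 = 0.79525
tan(theta) = |0.905/0.79525| = 1.138007
theta = arctan(|0.905/0.79525|) = 48.6933 degrees (acute angle)

48.6933 degrees


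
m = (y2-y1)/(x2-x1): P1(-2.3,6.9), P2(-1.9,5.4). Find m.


dy = 5.4 - 6.9 = -1.5
dx = -1.9 + 2.3 = 0.4
m = -1.5/0.4 = -3.7500

m = -3.7500


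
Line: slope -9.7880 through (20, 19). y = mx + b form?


y - 19 = -9.7880(x - 20)
y = -9.7880x + 19 + 9.7880*20
y = -9.7880x + 214.7600

y = -9.7880x + 214.7600


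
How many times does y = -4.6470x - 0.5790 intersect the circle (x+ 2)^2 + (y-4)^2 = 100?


Substitute y = -4.6470x - 0.5790: (x+ 2)^2 + (-4.6470x- 0.5790-4)^2 = 100
Expand to Ax^2 + Bx + C = 0, where b-k = -4.579
A = 1+m^2 = 22.594609
B = 2(m(b-k) - h) = 2(-4.6470*(-4.579) + 2) = 46.557226
C = h^2 + (b-k)^2 - r^2 = 4 + 20.967241 - 100 = -75.032759
disc = B^2-4AC = 2167.5753 + 6781.3434 = 8948.9187
disc > 0

2 intersection points


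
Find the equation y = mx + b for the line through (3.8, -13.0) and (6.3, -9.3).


m = (3.7)/(2.5) = 1.4800
b = y1 - m*x1 = -13.0 - (3.7*3.8)/(2.5) = -13.0 - 5.6240 = -18.6240

y = 1.4800x - 18.6240


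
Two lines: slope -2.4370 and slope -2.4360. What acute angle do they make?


m1-m2 = -0.001
1+m1*m2 = 6.936532
tan(theta) = |-0.001/6.936532| = 0.000144
theta = arctan(|-0.001/6.936532|) = 0.0083 degrees (acute angle)

0.0083 degrees


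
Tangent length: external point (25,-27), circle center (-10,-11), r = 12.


d = sqrt((25+ 10)^2 + (-27+ 11)^2) = sqrt(1225+256) = 38.4838
L = sqrt(1481.0000 - 144) = sqrt(1337.0000) = 36.5650

36.5650


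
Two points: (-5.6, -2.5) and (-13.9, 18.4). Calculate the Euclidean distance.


dx = -13.9 + 5.6 = -8.3
dy = 18.4 + 2.5 = 20.9
d = sqrt(68.89 + 436.81) = sqrt(505.7) = 22.4878

22.4878


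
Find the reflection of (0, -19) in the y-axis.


Reflection rule for y-axis: (-x, y)
(0, -19) -> (0, -19)

(0, -19)


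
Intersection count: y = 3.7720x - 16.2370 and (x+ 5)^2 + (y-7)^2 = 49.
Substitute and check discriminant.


Substitute y = 3.7720x - 16.2370: (x+ 5)^2 + (3.7720x- 16.2370-7)^2 = 49
Expand to Ax^2 + Bx + C = 0, where b-k = -23.237
A = 1+m^2 = 15.227984
B = 2(m(b-k) - h) = 2(3.7720*(-23.237) + 5) = -165.299928
C = h^2 + (b-k)^2 - r^2 = 25 + 539.958169 - 49 = 515.958169
disc = B^2-4AC = 27324.0662 - 31428.0110 = -4103.9448
disc < 0

0 intersection points


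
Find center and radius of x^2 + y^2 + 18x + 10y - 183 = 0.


h = -D/2 = -18/2 = -9
k = -E/2 = -10/2 = -5
r^2 = h^2 + k^2 - F = 81 + 25 + 183 = 289
r = 17

Center (-9, -5), radius = 17


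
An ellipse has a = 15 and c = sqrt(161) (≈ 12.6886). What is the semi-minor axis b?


b^2 = 15^2 - (sqrt(161))^2 = 225 - 161 = 64
b = sqrt(64) = 8

b = 8


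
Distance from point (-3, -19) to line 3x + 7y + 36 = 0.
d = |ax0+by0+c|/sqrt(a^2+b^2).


|3*(-3) + 7*(-19) + 36| = |-106| = 106
sqrt(9 + 49) = sqrt(58) = 7.6158
d = 106/sqrt(58) = 13.9185

13.9185


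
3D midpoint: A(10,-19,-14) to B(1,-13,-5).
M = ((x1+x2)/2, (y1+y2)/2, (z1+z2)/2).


Mx = (10+1)/2 = 5.5000
My = (-19- 13)/2 = -16.0000
Mz = (-14- 5)/2 = -9.5000

M = (5.5000, -16.0000, -9.5000)


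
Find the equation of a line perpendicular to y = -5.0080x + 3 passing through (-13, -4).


Perpendicular slope = -1/m1 = -1/(-5.0080) = 0.1997
b2 = y0 - m2*x0 = -4 - 13/(-5.0080) = -4 + 2.5958 = -1.4042

y = 0.1997x - 1.4042


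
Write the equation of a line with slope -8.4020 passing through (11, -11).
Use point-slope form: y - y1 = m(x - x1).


y + 11 = -8.4020(x - 11)
y = -8.4020x - 11 + 8.4020*11
y = -8.4020x + 81.4220

y = -8.4020x + 81.4220


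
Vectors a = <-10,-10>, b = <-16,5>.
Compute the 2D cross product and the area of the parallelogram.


cross = -10*5 + 10*(-16) = -50 - 160 = -210
Parallelogram area = |-210| = 210

cross = -210, parallelogram area = 210


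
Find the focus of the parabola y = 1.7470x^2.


a = 1.7470
4a = 6.9880
focus = (0, 1/6.9880) = (0, 0.1431)

Focus = (0, 0.1431)


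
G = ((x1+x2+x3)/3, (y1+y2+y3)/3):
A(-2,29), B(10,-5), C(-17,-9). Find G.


Gx = (-2+10- 17)/3 = -9/3 = -3.0000
Gy = (29- 5- 9)/3 = 15/3 = 5.0000

G = (-3.0000, 5.0000)


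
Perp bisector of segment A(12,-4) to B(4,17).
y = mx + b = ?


Midpoint = (8, 6.5)
Slope of AB = dy/dx = 21/(-8) = -2.6250
Perp slope = -dx/dy = 8/21 = 0.3810
b = My - (perp slope)*Mx = 6.5 + (-8*8)/21 = 6.5 - 3.0476 = 3.4524

y = 0.3810x + 3.4524


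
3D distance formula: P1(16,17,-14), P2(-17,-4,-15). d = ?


dx=-33, dy=-21, dz=-1
d = sqrt(1089+441+1) = sqrt(1531) = 39.1280

39.1280


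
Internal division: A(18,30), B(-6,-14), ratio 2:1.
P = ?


Px = (2*(-6) + 1*18)/3 = 6/3 = 2.0000
Py = (2*(-14) + 1*30)/3 = 2/3 = 0.6667

P = (2.0000, 0.6667)


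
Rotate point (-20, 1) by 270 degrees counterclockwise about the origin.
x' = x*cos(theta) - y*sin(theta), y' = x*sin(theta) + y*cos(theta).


cos(270) = 0, sin(270) = -1
x' = -20*0 - 1*(-1) = 1
y' = -20*(-1) + 1*0 = 20

(1, 20)


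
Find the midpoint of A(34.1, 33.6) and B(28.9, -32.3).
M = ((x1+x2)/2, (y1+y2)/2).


Mx = (34.1 + 28.9)/2 = 63.0/2 = 31.5000
My = (33.6 - 32.3)/2 = 1.3/2 = 0.6500

(31.5000, 0.6500)


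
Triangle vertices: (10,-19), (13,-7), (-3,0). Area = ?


10*(-7-0) = -70
13*(0+ 19) = 247
-3*(-19+ 7) = 36
sum = 213
Area = |213|/2 = 106.5000

106.5000 sq units


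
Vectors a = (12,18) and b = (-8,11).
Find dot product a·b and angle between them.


a·b = 12*(-8) + 18*11 = -96 + 198 = 102
|a| = sqrt(144+324) = 21.6333
|b| = sqrt(64+121) = 13.6015
cos(theta) = 102/(sqrt(468)*sqrt(185)) = 102/sqrt(86580) = 0.346650
theta = arccos(102/sqrt(86580)) = 69.7174 degrees

a·b = 102, theta = 69.7174 deg


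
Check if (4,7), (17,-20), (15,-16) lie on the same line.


4*(-20+ 16) + 17*(-16-7) + 15*(7+ 20)
= -16 - 391 + 405 = -2

No, not collinear (determinant = -2)


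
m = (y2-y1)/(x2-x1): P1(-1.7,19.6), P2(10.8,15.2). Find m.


dy = 15.2 - 19.6 = -4.4
dx = 10.8 + 1.7 = 12.5
m = -4.4/12.5 = -0.3520

m = -0.3520


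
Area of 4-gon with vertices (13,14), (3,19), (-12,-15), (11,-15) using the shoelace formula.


sum(xi*y_{i+1}) = 13*19 + 3*(-15) - 12*(-15) + 11*14 = 536
sum(yi*x_{i+1}) = 14*3 + 19*(-12) - 15*11 - 15*13 = -546
Area = |536 + 546|/2 = 1082/2 = 541.0000

541.0000 sq units


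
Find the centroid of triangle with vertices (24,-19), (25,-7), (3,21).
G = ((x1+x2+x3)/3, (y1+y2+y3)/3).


Gx = (24+25+3)/3 = 52/3 = 17.3333
Gy = (-19- 7+21)/3 = -5/3 = -1.6667

G = (17.3333, -1.6667)
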